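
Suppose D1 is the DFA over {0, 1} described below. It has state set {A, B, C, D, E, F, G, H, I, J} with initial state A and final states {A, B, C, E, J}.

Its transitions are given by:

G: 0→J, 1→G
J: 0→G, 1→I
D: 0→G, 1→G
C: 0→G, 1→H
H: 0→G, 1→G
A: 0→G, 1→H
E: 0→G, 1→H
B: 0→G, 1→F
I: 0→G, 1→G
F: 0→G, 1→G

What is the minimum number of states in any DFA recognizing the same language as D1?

3

States {B,C,D,E,F} cannot be reached from the start state, so discard them.
P0 = {A,J} | {G,H,I}.
Split {G,H,I} by δ(·,0) → {H,I} and {G}.
No further refinement is possible. Final partition (3 blocks): {A,J} | {H,I} | {G}.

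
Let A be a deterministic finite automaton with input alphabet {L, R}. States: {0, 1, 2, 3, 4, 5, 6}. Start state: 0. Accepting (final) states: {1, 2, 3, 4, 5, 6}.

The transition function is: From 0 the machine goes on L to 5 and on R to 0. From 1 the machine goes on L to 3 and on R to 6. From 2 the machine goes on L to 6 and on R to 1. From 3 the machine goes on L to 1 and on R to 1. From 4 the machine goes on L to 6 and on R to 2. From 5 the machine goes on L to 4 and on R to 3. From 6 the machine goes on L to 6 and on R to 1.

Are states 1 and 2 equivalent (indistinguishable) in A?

Yes

Start with accepting vs non-accepting: {1,2,3,4,5,6} | {0}.
No further refinement is possible. Final partition (2 blocks): {1,2,3,4,5,6} | {0}.
1 and 2 lie in the same block of the stable partition, so they are equivalent — no string distinguishes them.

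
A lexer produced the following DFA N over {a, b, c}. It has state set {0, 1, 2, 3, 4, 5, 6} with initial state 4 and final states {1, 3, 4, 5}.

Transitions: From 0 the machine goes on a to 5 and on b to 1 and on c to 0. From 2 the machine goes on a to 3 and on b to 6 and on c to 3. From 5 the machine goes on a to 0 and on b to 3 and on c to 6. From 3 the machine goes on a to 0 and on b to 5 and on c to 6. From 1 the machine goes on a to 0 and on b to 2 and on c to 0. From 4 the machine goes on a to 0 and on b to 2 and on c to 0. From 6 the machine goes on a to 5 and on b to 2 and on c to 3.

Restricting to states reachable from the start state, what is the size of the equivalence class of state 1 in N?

2

P0 = {1,3,4,5} | {0,2,6}.
Refine {1,3,4,5} on symbol b: members go to different blocks, giving {1,4} and {3,5}.
Refine {0,2,6} on symbol b: members go to different blocks, giving {2,6} and {0}.
No further refinement is possible. Final partition (4 blocks): {1,4} | {2,6} | {3,5} | {0}.
The equivalence class containing 1 is {1,4}, of size 2.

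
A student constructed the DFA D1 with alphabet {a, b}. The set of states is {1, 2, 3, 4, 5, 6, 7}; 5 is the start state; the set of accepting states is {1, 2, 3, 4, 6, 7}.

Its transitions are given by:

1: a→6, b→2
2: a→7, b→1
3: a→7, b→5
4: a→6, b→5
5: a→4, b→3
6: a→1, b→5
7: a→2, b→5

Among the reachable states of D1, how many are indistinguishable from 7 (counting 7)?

P0 = {1,2,3,4,6,7} | {5}.
Refine {1,2,3,4,6,7} on symbol b: members go to different blocks, giving {3,4,6,7} and {1,2}.
Refine {3,4,6,7} on symbol a: members go to different blocks, giving {3,4} and {6,7}.
No further refinement is possible. Final partition (4 blocks): {3,4} | {5} | {1,2} | {6,7}.
State 7 belongs to the block {6,7}, which has 2 states.

2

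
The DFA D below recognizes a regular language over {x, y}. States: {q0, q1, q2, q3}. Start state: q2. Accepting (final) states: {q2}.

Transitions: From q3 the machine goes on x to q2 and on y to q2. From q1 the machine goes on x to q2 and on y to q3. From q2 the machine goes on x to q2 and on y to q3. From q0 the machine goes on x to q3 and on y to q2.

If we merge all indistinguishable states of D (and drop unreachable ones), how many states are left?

2

First remove the unreachable states {q0,q1}; 2 states remain.
Initial partition by acceptance: {q2} | {q3}.
No further refinement is possible. Final partition (2 blocks): {q2} | {q3}.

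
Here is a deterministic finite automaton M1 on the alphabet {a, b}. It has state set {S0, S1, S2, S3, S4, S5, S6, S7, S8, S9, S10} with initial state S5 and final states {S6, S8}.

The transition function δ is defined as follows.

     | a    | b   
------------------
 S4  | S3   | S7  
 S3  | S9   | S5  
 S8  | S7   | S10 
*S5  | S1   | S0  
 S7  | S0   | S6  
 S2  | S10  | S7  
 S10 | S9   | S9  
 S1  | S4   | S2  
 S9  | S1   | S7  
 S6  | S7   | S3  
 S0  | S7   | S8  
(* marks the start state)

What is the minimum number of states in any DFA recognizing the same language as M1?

4

P0 = {S6,S8} | {S0,S1,S2,S3,S4,S5,S7,S9,S10}.
Split {S0,S1,S2,S3,S4,S5,S7,S9,S10} by δ(·,b) → {S1,S2,S3,S4,S5,S9,S10} and {S0,S7}.
On input b, block {S1,S2,S3,S4,S5,S9,S10} splits into {S2,S4,S5,S9} and {S1,S3,S10}.
No further refinement is possible. Final partition (4 blocks): {S6,S8} | {S2,S4,S5,S9} | {S0,S7} | {S1,S3,S10}.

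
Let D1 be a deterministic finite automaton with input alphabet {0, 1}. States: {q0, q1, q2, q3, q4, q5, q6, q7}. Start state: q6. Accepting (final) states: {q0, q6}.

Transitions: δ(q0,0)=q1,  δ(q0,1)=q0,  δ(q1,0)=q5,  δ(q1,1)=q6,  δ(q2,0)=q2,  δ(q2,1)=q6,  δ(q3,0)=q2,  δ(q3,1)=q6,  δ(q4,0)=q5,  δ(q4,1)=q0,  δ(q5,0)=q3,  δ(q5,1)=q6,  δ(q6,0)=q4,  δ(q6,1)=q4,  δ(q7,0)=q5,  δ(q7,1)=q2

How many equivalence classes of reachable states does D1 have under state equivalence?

4

First remove the unreachable states {q7}; 7 states remain.
P0 = {q0,q6} | {q1,q2,q3,q4,q5}.
Split {q0,q6} by δ(·,1) → {q0} and {q6}.
Refine {q1,q2,q3,q4,q5} on symbol 1: members go to different blocks, giving {q1,q2,q3,q5} and {q4}.
Stable partition: {q0} | {q1,q2,q3,q5} | {q6} | {q4} — 4 equivalence classes.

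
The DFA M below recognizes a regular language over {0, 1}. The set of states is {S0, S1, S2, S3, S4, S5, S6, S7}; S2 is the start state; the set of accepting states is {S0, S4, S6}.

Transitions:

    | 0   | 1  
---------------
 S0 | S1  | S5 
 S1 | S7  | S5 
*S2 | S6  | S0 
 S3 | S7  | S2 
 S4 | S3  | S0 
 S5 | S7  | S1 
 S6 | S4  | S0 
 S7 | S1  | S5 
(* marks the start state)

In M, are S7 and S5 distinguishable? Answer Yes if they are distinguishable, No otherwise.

No

Every state is reachable, so we keep all 8.
P0 = {S0,S4,S6} | {S1,S2,S3,S5,S7}.
On input 0, block {S0,S4,S6} splits into {S0,S4} and {S6}.
On input 1, block {S0,S4} splits into {S0} and {S4}.
Refine {S1,S2,S3,S5,S7} on symbol 0: members go to different blocks, giving {S1,S3,S5,S7} and {S2}.
Split {S1,S3,S5,S7} by δ(·,1) → {S1,S5,S7} and {S3}.
The partition is now stable with 6 blocks: {S0} | {S1,S5,S7} | {S6} | {S4} | {S2} | {S3}.
S7 and S5 lie in the same block of the stable partition, so they are equivalent — no string distinguishes them.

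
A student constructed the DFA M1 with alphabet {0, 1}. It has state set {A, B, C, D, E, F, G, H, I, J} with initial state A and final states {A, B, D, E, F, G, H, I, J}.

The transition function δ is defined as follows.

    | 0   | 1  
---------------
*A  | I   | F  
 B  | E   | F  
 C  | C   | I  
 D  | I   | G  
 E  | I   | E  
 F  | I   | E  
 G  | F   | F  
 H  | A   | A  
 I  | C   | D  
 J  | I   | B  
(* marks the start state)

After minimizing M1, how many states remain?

5

States {B,H,J} cannot be reached from the start state, so discard them.
P0 = {A,D,E,F,G,I} | {C}.
Refine {A,D,E,F,G,I} on symbol 0: members go to different blocks, giving {A,D,E,F,G} and {I}.
Refine {A,D,E,F,G} on symbol 0: members go to different blocks, giving {A,D,E,F} and {G}.
Split {A,D,E,F} by δ(·,1) → {A,E,F} and {D}.
Stable partition: {A,E,F} | {C} | {I} | {G} | {D} — 5 equivalence classes.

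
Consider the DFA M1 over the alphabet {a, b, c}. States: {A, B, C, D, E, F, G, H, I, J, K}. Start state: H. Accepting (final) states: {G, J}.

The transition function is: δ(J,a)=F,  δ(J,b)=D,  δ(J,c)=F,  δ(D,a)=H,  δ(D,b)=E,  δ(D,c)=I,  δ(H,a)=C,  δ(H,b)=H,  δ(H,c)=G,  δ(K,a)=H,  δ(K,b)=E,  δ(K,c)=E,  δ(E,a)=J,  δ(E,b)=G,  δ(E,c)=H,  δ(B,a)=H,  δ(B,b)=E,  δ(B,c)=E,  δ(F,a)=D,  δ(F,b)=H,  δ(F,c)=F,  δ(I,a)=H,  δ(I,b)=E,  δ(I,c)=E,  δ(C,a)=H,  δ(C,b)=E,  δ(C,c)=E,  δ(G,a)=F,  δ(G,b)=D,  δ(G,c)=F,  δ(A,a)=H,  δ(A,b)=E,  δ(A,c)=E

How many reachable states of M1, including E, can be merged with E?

States {A,B,K} cannot be reached from the start state, so discard them.
Initial partition by acceptance: {G,J} | {C,D,E,F,H,I}.
Split {C,D,E,F,H,I} by δ(·,a) → {C,D,F,H,I} and {E}.
Refine {C,D,F,H,I} on symbol b: members go to different blocks, giving {C,D,I} and {F,H}.
Split {C,D,I} by δ(·,c) → {C,I} and {D}.
Refine {F,H} on symbol a: members go to different blocks, giving {F} and {H}.
The partition is now stable with 6 blocks: {G,J} | {C,I} | {E} | {F} | {D} | {H}.
State E belongs to the block {E}, which has 1 states.

1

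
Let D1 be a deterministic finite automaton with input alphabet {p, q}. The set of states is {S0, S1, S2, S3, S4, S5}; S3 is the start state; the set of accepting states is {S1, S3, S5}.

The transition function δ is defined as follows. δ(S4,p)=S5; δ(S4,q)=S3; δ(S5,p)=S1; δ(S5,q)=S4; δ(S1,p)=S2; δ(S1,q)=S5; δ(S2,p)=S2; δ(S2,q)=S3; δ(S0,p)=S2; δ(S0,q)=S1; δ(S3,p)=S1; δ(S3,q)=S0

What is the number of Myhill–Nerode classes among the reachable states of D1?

6

Every state is reachable, so we keep all 6.
P0 = {S1,S3,S5} | {S0,S2,S4}.
On input p, block {S1,S3,S5} splits into {S3,S5} and {S1}.
Refine {S0,S2,S4} on symbol p: members go to different blocks, giving {S0,S2} and {S4}.
On input q, block {S3,S5} splits into {S3} and {S5}.
On input q, block {S0,S2} splits into {S0} and {S2}.
The partition is now stable with 6 blocks: {S3} | {S0} | {S1} | {S4} | {S5} | {S2}.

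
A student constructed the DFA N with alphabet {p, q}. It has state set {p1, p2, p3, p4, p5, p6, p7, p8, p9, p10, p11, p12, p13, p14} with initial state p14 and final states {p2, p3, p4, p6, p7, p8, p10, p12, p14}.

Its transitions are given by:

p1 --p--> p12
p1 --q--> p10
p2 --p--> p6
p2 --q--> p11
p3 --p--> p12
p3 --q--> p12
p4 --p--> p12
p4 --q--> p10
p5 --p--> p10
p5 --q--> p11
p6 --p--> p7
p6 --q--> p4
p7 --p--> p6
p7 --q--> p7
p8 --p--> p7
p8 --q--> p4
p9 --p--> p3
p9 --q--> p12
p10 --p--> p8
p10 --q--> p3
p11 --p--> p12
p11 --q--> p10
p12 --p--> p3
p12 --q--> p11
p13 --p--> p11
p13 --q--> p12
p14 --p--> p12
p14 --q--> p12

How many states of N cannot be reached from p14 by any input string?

BFS from p14 reaches {p3, p4, p6, p7, p8, p10, p11, p12, p14}; the 5 state(s) p1, p2, p5, p9, p13 are never visited.

5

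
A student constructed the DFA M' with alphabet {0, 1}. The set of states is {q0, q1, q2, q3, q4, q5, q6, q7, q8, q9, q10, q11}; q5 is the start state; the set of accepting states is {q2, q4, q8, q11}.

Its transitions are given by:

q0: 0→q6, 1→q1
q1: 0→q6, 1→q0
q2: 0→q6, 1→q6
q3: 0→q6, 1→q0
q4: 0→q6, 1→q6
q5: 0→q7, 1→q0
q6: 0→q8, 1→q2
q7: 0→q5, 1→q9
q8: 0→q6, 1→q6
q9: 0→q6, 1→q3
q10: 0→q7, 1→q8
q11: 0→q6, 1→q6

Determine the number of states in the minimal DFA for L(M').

4

Reachable states from the start: {q0,q1,q2,q3,q5,q6,q7,q8,q9}. Unreachable: {q4,q10,q11} — drop them.
Initial partition by acceptance: {q2,q8} | {q0,q1,q3,q5,q6,q7,q9}.
Split {q0,q1,q3,q5,q6,q7,q9} by δ(·,0) → {q0,q1,q3,q5,q7,q9} and {q6}.
On input 0, block {q0,q1,q3,q5,q7,q9} splits into {q0,q1,q3,q9} and {q5,q7}.
Stable partition: {q2,q8} | {q0,q1,q3,q9} | {q6} | {q5,q7} — 4 equivalence classes.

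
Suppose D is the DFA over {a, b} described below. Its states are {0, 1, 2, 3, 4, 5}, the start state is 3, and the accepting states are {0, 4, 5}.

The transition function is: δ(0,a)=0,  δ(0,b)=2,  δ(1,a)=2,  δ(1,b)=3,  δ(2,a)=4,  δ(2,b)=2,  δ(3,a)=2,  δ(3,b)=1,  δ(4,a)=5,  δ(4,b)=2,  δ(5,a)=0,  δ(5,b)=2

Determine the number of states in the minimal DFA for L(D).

3

All states are reachable from the start state.
P0 = {0,4,5} | {1,2,3}.
Refine {1,2,3} on symbol a: members go to different blocks, giving {1,3} and {2}.
The partition is now stable with 3 blocks: {0,4,5} | {1,3} | {2}.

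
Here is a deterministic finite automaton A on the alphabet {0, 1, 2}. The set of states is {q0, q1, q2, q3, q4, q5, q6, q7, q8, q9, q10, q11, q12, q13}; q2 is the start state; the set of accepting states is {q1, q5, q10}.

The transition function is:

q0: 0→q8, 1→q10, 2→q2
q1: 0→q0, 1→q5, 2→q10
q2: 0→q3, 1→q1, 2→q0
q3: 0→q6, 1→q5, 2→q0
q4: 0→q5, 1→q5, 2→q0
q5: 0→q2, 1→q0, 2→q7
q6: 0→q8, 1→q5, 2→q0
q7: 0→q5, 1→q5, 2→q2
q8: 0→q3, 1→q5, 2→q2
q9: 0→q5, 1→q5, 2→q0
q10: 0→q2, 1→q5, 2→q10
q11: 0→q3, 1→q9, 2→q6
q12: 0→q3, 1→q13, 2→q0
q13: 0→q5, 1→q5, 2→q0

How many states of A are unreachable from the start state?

5

No path from q2 leads to q4, q9, q11, q12, q13; the other 9 states are all reachable.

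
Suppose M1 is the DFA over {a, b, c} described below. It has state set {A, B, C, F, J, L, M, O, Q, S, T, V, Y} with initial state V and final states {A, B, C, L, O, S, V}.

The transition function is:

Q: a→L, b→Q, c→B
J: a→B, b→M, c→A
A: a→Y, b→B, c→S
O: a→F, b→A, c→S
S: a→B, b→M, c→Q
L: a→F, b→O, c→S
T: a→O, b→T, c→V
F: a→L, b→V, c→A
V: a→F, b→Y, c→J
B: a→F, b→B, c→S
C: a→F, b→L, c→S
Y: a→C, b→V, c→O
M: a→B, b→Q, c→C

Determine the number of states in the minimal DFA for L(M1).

States {T} cannot be reached from the start state, so discard them.
P0 = {A,B,C,L,O,S,V} | {F,J,M,Q,Y}.
Split {A,B,C,L,O,S,V} by δ(·,a) → {A,B,C,L,O,V} and {S}.
On input b, block {A,B,C,L,O,V} splits into {A,B,C,L,O} and {V}.
Refine {F,J,M,Q,Y} on symbol b: members go to different blocks, giving {J,M,Q} and {F,Y}.
Stable partition: {A,B,C,L,O} | {J,M,Q} | {S} | {V} | {F,Y} — 5 equivalence classes.

5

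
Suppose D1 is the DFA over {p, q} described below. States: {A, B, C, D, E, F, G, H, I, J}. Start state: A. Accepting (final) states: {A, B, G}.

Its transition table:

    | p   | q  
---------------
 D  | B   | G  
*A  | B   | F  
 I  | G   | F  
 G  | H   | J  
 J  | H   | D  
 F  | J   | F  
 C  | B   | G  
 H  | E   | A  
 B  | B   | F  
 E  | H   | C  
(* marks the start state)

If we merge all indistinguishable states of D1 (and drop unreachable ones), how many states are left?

6

Reachable states from the start: {A,B,C,D,E,F,G,H,J}. Unreachable: {I} — drop them.
P0 = {A,B,G} | {C,D,E,F,H,J}.
Refine {A,B,G} on symbol p: members go to different blocks, giving {A,B} and {G}.
Refine {C,D,E,F,H,J} on symbol p: members go to different blocks, giving {E,F,H,J} and {C,D}.
Refine {E,F,H,J} on symbol q: members go to different blocks, giving {E,J} and {F} and {H}.
Stable partition: {A,B} | {E,J} | {G} | {C,D} | {F} | {H} — 6 equivalence classes.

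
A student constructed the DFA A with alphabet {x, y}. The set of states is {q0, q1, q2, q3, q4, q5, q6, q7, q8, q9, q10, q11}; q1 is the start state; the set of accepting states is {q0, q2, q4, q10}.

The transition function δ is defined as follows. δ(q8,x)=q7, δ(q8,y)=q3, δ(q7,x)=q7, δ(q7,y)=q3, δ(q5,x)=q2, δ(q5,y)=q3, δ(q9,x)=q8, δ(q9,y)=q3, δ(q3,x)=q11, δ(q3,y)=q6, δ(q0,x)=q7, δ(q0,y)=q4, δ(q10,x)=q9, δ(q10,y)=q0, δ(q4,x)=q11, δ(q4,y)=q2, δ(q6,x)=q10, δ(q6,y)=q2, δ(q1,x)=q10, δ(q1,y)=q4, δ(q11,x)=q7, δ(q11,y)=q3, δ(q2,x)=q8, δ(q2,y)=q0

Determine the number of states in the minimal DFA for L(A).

4

States {q5} cannot be reached from the start state, so discard them.
P0 = {q0,q2,q4,q10} | {q1,q3,q6,q7,q8,q9,q11}.
Refine {q1,q3,q6,q7,q8,q9,q11} on symbol x: members go to different blocks, giving {q3,q7,q8,q9,q11} and {q1,q6}.
On input y, block {q3,q7,q8,q9,q11} splits into {q7,q8,q9,q11} and {q3}.
Stable partition: {q0,q2,q4,q10} | {q7,q8,q9,q11} | {q1,q6} | {q3} — 4 equivalence classes.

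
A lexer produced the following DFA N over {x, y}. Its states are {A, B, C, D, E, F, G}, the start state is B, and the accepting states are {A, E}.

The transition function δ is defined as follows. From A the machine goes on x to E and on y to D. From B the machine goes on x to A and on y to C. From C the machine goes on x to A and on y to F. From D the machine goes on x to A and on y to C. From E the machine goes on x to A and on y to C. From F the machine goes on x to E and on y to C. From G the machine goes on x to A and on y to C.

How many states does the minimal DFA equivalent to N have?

2

States {G} cannot be reached from the start state, so discard them.
Initial partition by acceptance: {A,E} | {B,C,D,F}.
No further refinement is possible. Final partition (2 blocks): {A,E} | {B,C,D,F}.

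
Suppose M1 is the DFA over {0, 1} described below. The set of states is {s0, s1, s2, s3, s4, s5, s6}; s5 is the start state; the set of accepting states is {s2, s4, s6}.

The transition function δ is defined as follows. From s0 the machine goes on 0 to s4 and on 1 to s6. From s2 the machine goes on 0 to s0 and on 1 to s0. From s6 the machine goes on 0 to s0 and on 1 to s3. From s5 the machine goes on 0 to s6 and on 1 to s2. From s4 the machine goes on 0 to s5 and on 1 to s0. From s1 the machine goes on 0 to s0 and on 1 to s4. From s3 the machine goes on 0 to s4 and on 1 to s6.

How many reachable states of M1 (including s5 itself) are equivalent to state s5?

3

First remove the unreachable states {s1}; 6 states remain.
Start with accepting vs non-accepting: {s2,s4,s6} | {s0,s3,s5}.
Stable partition: {s2,s4,s6} | {s0,s3,s5} — 2 equivalence classes.
State s5 belongs to the block {s0,s3,s5}, which has 3 states.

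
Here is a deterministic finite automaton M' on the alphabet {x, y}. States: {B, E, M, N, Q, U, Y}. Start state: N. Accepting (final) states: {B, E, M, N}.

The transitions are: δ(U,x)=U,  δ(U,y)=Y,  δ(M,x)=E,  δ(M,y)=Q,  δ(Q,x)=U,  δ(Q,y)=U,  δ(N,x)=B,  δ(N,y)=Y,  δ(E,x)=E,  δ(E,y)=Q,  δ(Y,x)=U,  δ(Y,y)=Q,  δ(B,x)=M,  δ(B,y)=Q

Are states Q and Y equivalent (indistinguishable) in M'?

All states are reachable from the start state.
Start with accepting vs non-accepting: {B,E,M,N} | {Q,U,Y}.
The partition is now stable with 2 blocks: {B,E,M,N} | {Q,U,Y}.
Q and Y lie in the same block of the stable partition, so they are equivalent — no string distinguishes them.

Yes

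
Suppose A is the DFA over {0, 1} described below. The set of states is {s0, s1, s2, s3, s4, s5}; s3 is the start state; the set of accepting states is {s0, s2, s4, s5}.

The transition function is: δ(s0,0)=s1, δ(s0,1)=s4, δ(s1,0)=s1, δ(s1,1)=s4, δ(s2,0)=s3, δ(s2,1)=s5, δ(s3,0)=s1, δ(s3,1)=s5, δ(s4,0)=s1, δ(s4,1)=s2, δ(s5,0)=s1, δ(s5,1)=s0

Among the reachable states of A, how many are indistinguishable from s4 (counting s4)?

4

All states are reachable from the start state.
Initial partition by acceptance: {s0,s2,s4,s5} | {s1,s3}.
No further refinement is possible. Final partition (2 blocks): {s0,s2,s4,s5} | {s1,s3}.
The equivalence class containing s4 is {s0,s2,s4,s5}, of size 4.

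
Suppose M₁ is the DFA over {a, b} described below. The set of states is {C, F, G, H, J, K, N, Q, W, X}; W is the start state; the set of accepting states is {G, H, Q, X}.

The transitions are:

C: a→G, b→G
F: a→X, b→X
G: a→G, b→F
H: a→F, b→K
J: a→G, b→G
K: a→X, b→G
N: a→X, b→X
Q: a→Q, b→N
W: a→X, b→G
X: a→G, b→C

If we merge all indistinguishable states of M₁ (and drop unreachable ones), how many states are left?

First remove the unreachable states {H,J,K,N,Q}; 5 states remain.
Start with accepting vs non-accepting: {G,X} | {C,F,W}.
No further refinement is possible. Final partition (2 blocks): {G,X} | {C,F,W}.

2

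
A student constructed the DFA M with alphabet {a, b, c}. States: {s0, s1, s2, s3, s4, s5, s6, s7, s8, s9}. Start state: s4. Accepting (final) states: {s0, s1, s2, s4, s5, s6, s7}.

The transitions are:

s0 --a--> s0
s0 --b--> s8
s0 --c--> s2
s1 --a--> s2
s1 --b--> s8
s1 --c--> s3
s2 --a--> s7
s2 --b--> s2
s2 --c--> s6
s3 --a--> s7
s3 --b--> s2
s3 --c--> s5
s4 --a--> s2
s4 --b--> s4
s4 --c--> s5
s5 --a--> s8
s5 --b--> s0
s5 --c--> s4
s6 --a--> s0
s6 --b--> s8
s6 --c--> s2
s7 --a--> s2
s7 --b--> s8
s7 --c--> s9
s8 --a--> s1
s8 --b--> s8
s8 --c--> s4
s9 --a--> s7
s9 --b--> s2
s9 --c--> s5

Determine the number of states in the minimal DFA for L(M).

All states are reachable from the start state.
Start with accepting vs non-accepting: {s0,s1,s2,s4,s5,s6,s7} | {s3,s8,s9}.
Split {s0,s1,s2,s4,s5,s6,s7} by δ(·,a) → {s0,s1,s2,s4,s6,s7} and {s5}.
Split {s0,s1,s2,s4,s6,s7} by δ(·,b) → {s0,s1,s6,s7} and {s2,s4}.
On input a, block {s0,s1,s6,s7} splits into {s0,s6} and {s1,s7}.
Refine {s3,s8,s9} on symbol b: members go to different blocks, giving {s3,s9} and {s8}.
Refine {s2,s4} on symbol a: members go to different blocks, giving {s2} and {s4}.
Stable partition: {s0,s6} | {s3,s9} | {s5} | {s2} | {s1,s7} | {s8} | {s4} — 7 equivalence classes.

7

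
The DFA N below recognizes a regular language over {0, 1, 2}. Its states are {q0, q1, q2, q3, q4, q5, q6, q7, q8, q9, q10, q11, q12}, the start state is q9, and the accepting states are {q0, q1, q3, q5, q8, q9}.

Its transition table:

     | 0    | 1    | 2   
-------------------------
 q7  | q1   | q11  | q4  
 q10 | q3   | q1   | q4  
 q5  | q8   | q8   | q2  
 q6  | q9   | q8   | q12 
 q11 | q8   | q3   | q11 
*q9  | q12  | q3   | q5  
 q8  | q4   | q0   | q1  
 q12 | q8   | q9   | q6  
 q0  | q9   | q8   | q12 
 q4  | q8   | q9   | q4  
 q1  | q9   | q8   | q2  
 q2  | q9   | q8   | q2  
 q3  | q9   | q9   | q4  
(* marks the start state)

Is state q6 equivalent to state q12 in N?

Reachable states from the start: {q0,q1,q2,q3,q4,q5,q6,q8,q9,q12}. Unreachable: {q7,q10,q11} — drop them.
Initial partition by acceptance: {q0,q1,q3,q5,q8,q9} | {q2,q4,q6,q12}.
On input 0, block {q0,q1,q3,q5,q8,q9} splits into {q0,q1,q3,q5} and {q8,q9}.
No further refinement is possible. Final partition (3 blocks): {q0,q1,q3,q5} | {q2,q4,q6,q12} | {q8,q9}.
q6 and q12 lie in the same block of the stable partition, so they are equivalent — no string distinguishes them.

Yes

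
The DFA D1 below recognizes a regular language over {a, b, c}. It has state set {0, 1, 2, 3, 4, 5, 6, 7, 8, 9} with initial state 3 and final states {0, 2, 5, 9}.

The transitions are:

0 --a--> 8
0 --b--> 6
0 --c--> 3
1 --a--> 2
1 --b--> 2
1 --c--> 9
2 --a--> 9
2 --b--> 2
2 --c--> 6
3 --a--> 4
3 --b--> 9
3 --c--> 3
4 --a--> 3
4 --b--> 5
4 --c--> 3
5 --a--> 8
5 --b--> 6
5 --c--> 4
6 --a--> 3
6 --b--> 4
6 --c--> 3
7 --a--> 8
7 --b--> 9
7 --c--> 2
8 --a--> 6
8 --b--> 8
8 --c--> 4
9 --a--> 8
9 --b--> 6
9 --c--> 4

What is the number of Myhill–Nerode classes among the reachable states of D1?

First remove the unreachable states {0,1,2,7}; 6 states remain.
P0 = {5,9} | {3,4,6,8}.
On input b, block {3,4,6,8} splits into {3,4} and {6,8}.
On input a, block {6,8} splits into {6} and {8}.
Stable partition: {5,9} | {3,4} | {6} | {8} — 4 equivalence classes.

4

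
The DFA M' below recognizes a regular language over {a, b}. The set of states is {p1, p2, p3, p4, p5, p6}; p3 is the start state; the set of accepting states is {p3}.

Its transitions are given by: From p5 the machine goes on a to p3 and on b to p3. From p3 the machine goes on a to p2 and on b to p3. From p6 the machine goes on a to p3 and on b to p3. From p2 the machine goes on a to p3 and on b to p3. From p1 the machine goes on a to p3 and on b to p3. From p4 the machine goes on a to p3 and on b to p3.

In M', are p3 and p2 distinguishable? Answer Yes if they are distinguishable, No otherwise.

Yes

First remove the unreachable states {p1,p4,p5,p6}; 2 states remain.
Start with accepting vs non-accepting: {p3} | {p2}.
Stable partition: {p3} | {p2} — 2 equivalence classes.
p3 and p2 end up in different blocks, so they are distinguishable. For instance, the string 'ε' is accepted from only p3.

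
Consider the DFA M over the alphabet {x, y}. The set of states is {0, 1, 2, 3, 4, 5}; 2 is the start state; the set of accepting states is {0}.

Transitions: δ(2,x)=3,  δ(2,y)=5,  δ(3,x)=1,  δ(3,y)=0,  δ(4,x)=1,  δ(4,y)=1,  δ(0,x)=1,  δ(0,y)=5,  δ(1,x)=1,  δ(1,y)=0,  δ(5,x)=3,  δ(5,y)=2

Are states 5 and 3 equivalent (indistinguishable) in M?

First remove the unreachable states {4}; 5 states remain.
Start with accepting vs non-accepting: {0} | {1,2,3,5}.
Refine {1,2,3,5} on symbol y: members go to different blocks, giving {1,3} and {2,5}.
The partition is now stable with 3 blocks: {0} | {1,3} | {2,5}.
5 and 3 end up in different blocks, so they are distinguishable. For instance, the string 'y' is accepted from only 3.

No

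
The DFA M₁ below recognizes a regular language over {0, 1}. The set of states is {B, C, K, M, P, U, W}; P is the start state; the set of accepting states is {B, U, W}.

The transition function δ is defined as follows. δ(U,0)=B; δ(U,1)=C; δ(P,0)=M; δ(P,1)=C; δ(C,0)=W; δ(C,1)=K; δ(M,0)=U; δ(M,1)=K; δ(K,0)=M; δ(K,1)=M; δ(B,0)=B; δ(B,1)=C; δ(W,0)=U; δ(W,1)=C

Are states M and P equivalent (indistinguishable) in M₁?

Initial partition by acceptance: {B,U,W} | {C,K,M,P}.
Split {C,K,M,P} by δ(·,0) → {C,M} and {K,P}.
The partition is now stable with 3 blocks: {B,U,W} | {C,M} | {K,P}.
M and P end up in different blocks, so they are distinguishable. For instance, the string '0' is accepted from only M.

No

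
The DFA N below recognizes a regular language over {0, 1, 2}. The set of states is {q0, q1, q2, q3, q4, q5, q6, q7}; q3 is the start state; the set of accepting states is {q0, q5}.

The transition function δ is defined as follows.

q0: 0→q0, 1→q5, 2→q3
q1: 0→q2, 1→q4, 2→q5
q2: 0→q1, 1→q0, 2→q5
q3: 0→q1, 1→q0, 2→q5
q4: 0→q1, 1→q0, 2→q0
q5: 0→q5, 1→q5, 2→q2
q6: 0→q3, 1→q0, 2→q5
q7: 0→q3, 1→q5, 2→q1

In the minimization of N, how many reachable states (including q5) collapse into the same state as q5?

First remove the unreachable states {q6,q7}; 6 states remain.
Start with accepting vs non-accepting: {q0,q5} | {q1,q2,q3,q4}.
On input 1, block {q1,q2,q3,q4} splits into {q2,q3,q4} and {q1}.
No further refinement is possible. Final partition (3 blocks): {q0,q5} | {q2,q3,q4} | {q1}.
State q5 belongs to the block {q0,q5}, which has 2 states.

2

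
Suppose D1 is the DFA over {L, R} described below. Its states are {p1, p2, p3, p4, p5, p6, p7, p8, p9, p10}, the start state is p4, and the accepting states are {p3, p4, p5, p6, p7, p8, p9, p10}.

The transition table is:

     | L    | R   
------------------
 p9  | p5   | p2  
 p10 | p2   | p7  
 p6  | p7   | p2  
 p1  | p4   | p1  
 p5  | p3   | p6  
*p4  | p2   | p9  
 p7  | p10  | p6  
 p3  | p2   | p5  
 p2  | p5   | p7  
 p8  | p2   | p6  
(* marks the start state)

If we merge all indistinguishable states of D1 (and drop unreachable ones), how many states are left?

5

States {p1,p8} cannot be reached from the start state, so discard them.
Start with accepting vs non-accepting: {p3,p4,p5,p6,p7,p9,p10} | {p2}.
Split {p3,p4,p5,p6,p7,p9,p10} by δ(·,L) → {p5,p6,p7,p9} and {p3,p4,p10}.
On input L, block {p5,p6,p7,p9} splits into {p5,p7} and {p6,p9}.
Refine {p3,p4,p10} on symbol R: members go to different blocks, giving {p3,p10} and {p4}.
No further refinement is possible. Final partition (5 blocks): {p5,p7} | {p2} | {p3,p10} | {p6,p9} | {p4}.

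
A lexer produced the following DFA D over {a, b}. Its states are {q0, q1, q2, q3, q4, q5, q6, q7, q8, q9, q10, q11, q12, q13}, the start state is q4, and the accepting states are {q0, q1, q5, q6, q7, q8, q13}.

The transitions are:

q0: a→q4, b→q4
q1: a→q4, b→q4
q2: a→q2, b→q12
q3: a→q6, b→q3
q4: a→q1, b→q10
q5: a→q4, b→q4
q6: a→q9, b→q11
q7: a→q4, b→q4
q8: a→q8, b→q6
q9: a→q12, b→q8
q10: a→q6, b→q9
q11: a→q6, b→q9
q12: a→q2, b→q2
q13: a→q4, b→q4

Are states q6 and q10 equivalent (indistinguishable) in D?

States {q0,q3,q5,q7,q13} cannot be reached from the start state, so discard them.
P0 = {q1,q6,q8} | {q2,q4,q9,q10,q11,q12}.
Split {q1,q6,q8} by δ(·,a) → {q1,q6} and {q8}.
Refine {q2,q4,q9,q10,q11,q12} on symbol a: members go to different blocks, giving {q2,q9,q12} and {q4,q10,q11}.
On input a, block {q1,q6} splits into {q1} and {q6}.
Split {q2,q9,q12} by δ(·,b) → {q2,q12} and {q9}.
On input a, block {q4,q10,q11} splits into {q10,q11} and {q4}.
The partition is now stable with 7 blocks: {q1} | {q2,q12} | {q8} | {q10,q11} | {q6} | {q9} | {q4}.
q6 and q10 end up in different blocks, so they are distinguishable. For instance, the string 'ε' is accepted from only q6.

No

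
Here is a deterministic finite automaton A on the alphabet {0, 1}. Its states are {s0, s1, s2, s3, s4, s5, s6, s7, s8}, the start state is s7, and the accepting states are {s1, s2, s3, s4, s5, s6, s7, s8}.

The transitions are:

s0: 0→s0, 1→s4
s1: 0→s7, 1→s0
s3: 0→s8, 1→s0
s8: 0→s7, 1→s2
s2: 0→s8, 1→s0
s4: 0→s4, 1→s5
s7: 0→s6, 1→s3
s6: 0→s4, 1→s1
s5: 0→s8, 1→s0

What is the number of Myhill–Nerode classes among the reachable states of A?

Initial partition by acceptance: {s1,s2,s3,s4,s5,s6,s7,s8} | {s0}.
On input 1, block {s1,s2,s3,s4,s5,s6,s7,s8} splits into {s1,s2,s3,s5} and {s4,s6,s7,s8}.
No further refinement is possible. Final partition (3 blocks): {s1,s2,s3,s5} | {s0} | {s4,s6,s7,s8}.

3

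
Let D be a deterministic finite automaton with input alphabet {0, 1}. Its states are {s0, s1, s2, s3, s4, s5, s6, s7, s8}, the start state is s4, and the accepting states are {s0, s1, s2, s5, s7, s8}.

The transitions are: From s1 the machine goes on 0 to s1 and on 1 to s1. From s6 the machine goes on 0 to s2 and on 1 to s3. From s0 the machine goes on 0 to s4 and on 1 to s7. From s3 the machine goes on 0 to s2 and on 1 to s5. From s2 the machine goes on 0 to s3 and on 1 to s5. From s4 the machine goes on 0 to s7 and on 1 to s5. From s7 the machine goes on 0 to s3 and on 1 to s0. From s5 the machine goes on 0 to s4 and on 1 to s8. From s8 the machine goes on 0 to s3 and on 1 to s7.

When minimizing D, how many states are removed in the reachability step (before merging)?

2

No path from s4 leads to s1, s6; the other 7 states are all reachable.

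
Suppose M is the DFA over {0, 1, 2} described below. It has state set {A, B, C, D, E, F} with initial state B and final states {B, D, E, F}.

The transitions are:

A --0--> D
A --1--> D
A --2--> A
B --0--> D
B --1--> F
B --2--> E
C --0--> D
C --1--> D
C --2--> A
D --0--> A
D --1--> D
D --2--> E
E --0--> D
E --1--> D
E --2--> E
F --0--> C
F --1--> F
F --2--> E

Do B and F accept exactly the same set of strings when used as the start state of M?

Initial partition by acceptance: {B,D,E,F} | {A,C}.
Split {B,D,E,F} by δ(·,0) → {B,E} and {D,F}.
No further refinement is possible. Final partition (3 blocks): {B,E} | {A,C} | {D,F}.
B and F end up in different blocks, so they are distinguishable. For instance, the string '0' is accepted from only B.

No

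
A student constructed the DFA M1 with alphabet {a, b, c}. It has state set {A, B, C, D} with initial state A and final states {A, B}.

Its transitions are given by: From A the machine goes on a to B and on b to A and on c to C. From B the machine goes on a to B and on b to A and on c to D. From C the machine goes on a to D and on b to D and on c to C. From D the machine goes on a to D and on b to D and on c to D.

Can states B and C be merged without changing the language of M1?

No

Every state is reachable, so we keep all 4.
Start with accepting vs non-accepting: {A,B} | {C,D}.
Stable partition: {A,B} | {C,D} — 2 equivalence classes.
B and C end up in different blocks, so they are distinguishable. For instance, the string 'ε' is accepted from only B.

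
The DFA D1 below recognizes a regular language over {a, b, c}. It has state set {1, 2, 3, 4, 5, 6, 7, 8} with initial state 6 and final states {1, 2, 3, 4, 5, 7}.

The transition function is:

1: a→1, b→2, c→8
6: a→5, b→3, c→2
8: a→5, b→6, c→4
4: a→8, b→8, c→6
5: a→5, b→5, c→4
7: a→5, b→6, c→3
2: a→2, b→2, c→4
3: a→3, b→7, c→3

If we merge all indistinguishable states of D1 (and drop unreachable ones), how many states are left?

States {1} cannot be reached from the start state, so discard them.
P0 = {2,3,4,5,7} | {6,8}.
Split {2,3,4,5,7} by δ(·,a) → {2,3,5,7} and {4}.
Refine {2,3,5,7} on symbol b: members go to different blocks, giving {2,3,5} and {7}.
Refine {2,3,5} on symbol b: members go to different blocks, giving {2,5} and {3}.
On input b, block {6,8} splits into {6} and {8}.
Stable partition: {2,5} | {6} | {4} | {7} | {3} | {8} — 6 equivalence classes.

6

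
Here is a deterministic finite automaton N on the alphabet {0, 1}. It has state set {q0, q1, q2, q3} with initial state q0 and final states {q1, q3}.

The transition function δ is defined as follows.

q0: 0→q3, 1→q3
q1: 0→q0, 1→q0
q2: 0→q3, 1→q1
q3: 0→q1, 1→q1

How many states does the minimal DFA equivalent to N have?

3

Reachable states from the start: {q0,q1,q3}. Unreachable: {q2} — drop them.
P0 = {q1,q3} | {q0}.
Refine {q1,q3} on symbol 0: members go to different blocks, giving {q1} and {q3}.
The partition is now stable with 3 blocks: {q1} | {q0} | {q3}.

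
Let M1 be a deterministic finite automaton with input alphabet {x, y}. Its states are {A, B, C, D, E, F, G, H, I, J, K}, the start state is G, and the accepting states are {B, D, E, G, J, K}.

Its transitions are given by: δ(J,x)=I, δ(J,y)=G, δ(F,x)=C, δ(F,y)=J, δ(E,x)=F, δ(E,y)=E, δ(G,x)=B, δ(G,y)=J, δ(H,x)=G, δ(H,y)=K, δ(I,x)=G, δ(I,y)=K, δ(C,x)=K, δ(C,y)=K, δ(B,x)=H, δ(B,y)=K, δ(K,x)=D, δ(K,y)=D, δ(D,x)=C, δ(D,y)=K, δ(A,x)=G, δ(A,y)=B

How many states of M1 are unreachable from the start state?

3

Starting at G and following transitions, the reachable set is {B, C, D, G, H, I, J, K}. That leaves A, E, F unreachable — 3 in total.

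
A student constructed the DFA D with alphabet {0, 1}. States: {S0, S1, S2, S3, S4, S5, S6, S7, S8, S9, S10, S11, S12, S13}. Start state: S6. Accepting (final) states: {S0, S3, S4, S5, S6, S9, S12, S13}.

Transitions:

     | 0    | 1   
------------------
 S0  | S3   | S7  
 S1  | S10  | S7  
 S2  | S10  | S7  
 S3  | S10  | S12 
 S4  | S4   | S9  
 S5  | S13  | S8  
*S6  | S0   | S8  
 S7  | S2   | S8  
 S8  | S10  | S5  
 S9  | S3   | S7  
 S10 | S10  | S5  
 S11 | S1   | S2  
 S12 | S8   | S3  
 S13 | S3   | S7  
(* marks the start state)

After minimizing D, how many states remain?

6

States {S1,S4,S9,S11} cannot be reached from the start state, so discard them.
P0 = {S0,S3,S5,S6,S12,S13} | {S2,S7,S8,S10}.
Split {S0,S3,S5,S6,S12,S13} by δ(·,0) → {S0,S5,S6,S13} and {S3,S12}.
On input 0, block {S0,S5,S6,S13} splits into {S0,S13} and {S5,S6}.
Split {S2,S7,S8,S10} by δ(·,1) → {S2,S7} and {S8,S10}.
Refine {S2,S7} on symbol 0: members go to different blocks, giving {S2} and {S7}.
Stable partition: {S0,S13} | {S2} | {S3,S12} | {S5,S6} | {S8,S10} | {S7} — 6 equivalence classes.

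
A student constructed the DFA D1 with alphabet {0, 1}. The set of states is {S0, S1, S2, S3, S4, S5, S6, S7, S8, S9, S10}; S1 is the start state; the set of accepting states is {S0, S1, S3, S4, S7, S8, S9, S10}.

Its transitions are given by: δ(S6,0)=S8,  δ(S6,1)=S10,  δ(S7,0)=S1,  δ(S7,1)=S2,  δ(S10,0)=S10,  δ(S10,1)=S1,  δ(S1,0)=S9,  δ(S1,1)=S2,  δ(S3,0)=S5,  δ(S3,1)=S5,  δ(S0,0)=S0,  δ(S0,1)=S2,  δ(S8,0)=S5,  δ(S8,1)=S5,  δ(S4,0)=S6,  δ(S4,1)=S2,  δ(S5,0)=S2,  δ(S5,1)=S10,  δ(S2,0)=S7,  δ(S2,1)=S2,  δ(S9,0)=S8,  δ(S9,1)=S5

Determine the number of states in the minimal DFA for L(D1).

First remove the unreachable states {S0,S3,S4,S6}; 7 states remain.
Initial partition by acceptance: {S1,S7,S8,S9,S10} | {S2,S5}.
Refine {S1,S7,S8,S9,S10} on symbol 0: members go to different blocks, giving {S1,S7,S9,S10} and {S8}.
Refine {S1,S7,S9,S10} on symbol 0: members go to different blocks, giving {S1,S7,S10} and {S9}.
Refine {S1,S7,S10} on symbol 0: members go to different blocks, giving {S7,S10} and {S1}.
Refine {S7,S10} on symbol 0: members go to different blocks, giving {S7} and {S10}.
On input 0, block {S2,S5} splits into {S2} and {S5}.
No further refinement is possible. Final partition (7 blocks): {S7} | {S2} | {S8} | {S9} | {S1} | {S10} | {S5}.

7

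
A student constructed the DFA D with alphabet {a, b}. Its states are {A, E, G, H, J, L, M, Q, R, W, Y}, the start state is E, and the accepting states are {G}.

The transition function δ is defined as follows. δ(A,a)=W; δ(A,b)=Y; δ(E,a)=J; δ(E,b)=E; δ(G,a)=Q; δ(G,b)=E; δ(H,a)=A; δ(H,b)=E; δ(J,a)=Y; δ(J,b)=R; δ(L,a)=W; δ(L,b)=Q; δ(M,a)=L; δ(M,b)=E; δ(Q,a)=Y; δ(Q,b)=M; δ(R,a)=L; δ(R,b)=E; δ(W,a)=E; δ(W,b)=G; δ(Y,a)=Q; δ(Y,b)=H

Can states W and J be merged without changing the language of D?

All states are reachable from the start state.
P0 = {G} | {A,E,H,J,L,M,Q,R,W,Y}.
Refine {A,E,H,J,L,M,Q,R,W,Y} on symbol b: members go to different blocks, giving {A,E,H,J,L,M,Q,R,Y} and {W}.
On input a, block {A,E,H,J,L,M,Q,R,Y} splits into {E,H,J,M,Q,R,Y} and {A,L}.
Refine {E,H,J,M,Q,R,Y} on symbol a: members go to different blocks, giving {E,J,Q,Y} and {H,M,R}.
Split {E,J,Q,Y} by δ(·,b) → {J,Q,Y} and {E}.
Stable partition: {G} | {J,Q,Y} | {W} | {A,L} | {H,M,R} | {E} — 6 equivalence classes.
W and J end up in different blocks, so they are distinguishable. For instance, the string 'b' is accepted from only W.

No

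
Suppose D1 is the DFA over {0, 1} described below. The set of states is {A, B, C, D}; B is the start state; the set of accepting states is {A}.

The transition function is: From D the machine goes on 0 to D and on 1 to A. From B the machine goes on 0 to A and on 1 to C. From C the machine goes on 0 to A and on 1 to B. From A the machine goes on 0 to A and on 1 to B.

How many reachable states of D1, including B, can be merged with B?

2

Reachable states from the start: {A,B,C}. Unreachable: {D} — drop them.
P0 = {A} | {B,C}.
Stable partition: {A} | {B,C} — 2 equivalence classes.
The equivalence class containing B is {B,C}, of size 2.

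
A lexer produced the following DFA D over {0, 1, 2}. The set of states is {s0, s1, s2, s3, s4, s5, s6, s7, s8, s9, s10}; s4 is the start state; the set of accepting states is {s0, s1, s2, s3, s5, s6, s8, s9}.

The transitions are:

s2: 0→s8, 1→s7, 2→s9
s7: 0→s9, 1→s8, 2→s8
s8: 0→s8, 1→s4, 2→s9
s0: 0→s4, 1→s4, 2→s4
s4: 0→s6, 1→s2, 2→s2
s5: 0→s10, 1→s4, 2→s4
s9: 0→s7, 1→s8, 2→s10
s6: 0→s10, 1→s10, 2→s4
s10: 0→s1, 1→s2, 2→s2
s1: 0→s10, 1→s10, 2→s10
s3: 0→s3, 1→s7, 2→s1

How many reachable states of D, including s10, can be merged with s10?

2

States {s0,s3,s5} cannot be reached from the start state, so discard them.
Initial partition by acceptance: {s1,s2,s6,s8,s9} | {s4,s7,s10}.
Split {s1,s2,s6,s8,s9} by δ(·,0) → {s1,s6,s9} and {s2,s8}.
Refine {s1,s6,s9} on symbol 1: members go to different blocks, giving {s1,s6} and {s9}.
Refine {s4,s7,s10} on symbol 0: members go to different blocks, giving {s4,s10} and {s7}.
Refine {s2,s8} on symbol 1: members go to different blocks, giving {s2} and {s8}.
Stable partition: {s1,s6} | {s4,s10} | {s2} | {s9} | {s7} | {s8} — 6 equivalence classes.
The equivalence class containing s10 is {s4,s10}, of size 2.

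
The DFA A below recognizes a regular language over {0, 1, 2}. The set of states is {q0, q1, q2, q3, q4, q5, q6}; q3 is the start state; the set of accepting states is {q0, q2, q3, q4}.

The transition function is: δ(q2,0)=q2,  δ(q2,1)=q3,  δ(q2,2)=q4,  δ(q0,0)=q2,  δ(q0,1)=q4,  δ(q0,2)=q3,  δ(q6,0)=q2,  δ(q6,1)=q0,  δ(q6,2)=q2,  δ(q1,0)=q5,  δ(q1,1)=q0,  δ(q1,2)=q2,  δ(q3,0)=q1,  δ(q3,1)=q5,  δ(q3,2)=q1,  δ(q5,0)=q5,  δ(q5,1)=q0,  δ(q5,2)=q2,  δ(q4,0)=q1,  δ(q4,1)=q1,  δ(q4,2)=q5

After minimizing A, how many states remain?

First remove the unreachable states {q6}; 6 states remain.
Initial partition by acceptance: {q0,q2,q3,q4} | {q1,q5}.
Refine {q0,q2,q3,q4} on symbol 0: members go to different blocks, giving {q0,q2} and {q3,q4}.
Stable partition: {q0,q2} | {q1,q5} | {q3,q4} — 3 equivalence classes.

3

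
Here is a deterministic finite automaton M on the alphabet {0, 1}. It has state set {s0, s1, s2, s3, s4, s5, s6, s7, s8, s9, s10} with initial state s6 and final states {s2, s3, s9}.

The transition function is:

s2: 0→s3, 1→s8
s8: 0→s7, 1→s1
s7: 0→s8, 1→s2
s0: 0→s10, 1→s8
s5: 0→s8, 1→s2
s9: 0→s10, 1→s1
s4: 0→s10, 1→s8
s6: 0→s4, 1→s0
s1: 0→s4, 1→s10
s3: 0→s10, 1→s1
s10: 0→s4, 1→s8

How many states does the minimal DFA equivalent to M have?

States {s5,s9} cannot be reached from the start state, so discard them.
Initial partition by acceptance: {s2,s3} | {s0,s1,s4,s6,s7,s8,s10}.
On input 0, block {s2,s3} splits into {s2} and {s3}.
Refine {s0,s1,s4,s6,s7,s8,s10} on symbol 1: members go to different blocks, giving {s0,s1,s4,s6,s8,s10} and {s7}.
Split {s0,s1,s4,s6,s8,s10} by δ(·,0) → {s0,s1,s4,s6,s10} and {s8}.
On input 1, block {s0,s1,s4,s6,s10} splits into {s0,s4,s10} and {s1,s6}.
Stable partition: {s2} | {s0,s4,s10} | {s3} | {s7} | {s8} | {s1,s6} — 6 equivalence classes.

6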